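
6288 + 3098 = 9386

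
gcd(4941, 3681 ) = 9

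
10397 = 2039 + 8358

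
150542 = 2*75271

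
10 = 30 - 20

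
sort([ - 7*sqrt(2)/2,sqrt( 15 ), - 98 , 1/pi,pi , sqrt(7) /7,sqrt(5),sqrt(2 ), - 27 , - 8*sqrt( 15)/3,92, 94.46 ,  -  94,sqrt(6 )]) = [ -98, - 94, - 27, - 8 *sqrt(15) /3, - 7*sqrt( 2 )/2,1/pi,sqrt(7)/7,sqrt(2 ),sqrt( 5),sqrt( 6 ),pi,sqrt(15),92,94.46]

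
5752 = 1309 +4443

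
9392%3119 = 35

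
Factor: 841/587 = 29^2 * 587^( - 1)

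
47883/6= 15961/2 = 7980.50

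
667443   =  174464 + 492979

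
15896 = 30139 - 14243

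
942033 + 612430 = 1554463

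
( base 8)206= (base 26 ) 54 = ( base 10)134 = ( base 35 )3t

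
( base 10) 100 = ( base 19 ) 55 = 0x64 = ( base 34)2w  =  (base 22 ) 4C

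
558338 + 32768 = 591106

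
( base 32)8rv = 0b10001101111111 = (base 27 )CCF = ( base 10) 9087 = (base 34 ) 7T9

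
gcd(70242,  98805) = 3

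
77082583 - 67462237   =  9620346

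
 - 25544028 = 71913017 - 97457045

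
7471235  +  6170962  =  13642197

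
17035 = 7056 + 9979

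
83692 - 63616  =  20076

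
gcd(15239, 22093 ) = 1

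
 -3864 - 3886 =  - 7750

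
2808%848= 264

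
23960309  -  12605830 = 11354479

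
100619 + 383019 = 483638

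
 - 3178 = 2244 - 5422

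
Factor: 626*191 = 2^1*191^1*313^1 = 119566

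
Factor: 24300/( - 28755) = -60/71 = -  2^2*3^1  *  5^1*71^(  -  1)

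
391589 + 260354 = 651943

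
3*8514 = 25542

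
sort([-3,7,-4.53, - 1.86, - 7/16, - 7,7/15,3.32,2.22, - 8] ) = [ - 8  , - 7, - 4.53, - 3,  -  1.86, - 7/16, 7/15,2.22, 3.32,7] 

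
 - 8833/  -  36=8833/36 = 245.36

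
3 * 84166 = 252498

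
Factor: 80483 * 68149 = 5484835967 = 13^1*23^1* 41^1*  151^1 * 2963^1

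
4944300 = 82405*60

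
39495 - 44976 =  - 5481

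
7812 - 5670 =2142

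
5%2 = 1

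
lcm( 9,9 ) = 9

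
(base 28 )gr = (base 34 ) dx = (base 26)i7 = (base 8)733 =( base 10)475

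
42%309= 42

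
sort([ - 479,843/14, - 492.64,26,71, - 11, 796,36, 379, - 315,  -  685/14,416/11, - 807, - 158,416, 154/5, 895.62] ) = [ - 807, - 492.64,  -  479,-315 , - 158,-685/14,- 11,26, 154/5,36,  416/11,843/14,71,379,  416, 796,895.62]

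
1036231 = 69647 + 966584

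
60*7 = 420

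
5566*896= 4987136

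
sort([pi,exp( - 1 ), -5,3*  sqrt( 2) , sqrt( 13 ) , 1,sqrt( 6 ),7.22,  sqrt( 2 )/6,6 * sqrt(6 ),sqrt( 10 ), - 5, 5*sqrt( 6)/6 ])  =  [  -  5, - 5,sqrt(2 )/6, exp( - 1),1, 5*sqrt ( 6 )/6,  sqrt( 6),pi, sqrt( 10), sqrt ( 13 ),3 * sqrt ( 2 ), 7.22,6*sqrt( 6 )]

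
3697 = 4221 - 524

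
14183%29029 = 14183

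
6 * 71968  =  431808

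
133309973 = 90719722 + 42590251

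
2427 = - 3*( - 809 ) 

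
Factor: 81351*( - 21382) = -1739447082 = - 2^1*3^3 * 23^1*131^1*10691^1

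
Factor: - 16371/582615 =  - 17/605 =-  5^( - 1 ) *11^( - 2 )*17^1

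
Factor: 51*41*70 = 2^1*3^1* 5^1*7^1 * 17^1 * 41^1= 146370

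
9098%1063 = 594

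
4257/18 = 473/2 = 236.50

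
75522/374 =37761/187 = 201.93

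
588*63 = 37044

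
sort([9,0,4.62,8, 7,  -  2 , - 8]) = [-8, -2, 0,4.62, 7, 8 , 9 ]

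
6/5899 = 6/5899 = 0.00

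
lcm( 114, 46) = 2622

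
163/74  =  2  +  15/74 = 2.20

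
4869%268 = 45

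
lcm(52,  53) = 2756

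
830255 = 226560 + 603695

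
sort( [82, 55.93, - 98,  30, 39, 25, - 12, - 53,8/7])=[ - 98, - 53 , - 12,  8/7, 25,30,  39,55.93,  82]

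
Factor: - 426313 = - 139^1 * 3067^1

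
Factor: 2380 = 2^2*5^1*7^1 * 17^1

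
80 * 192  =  15360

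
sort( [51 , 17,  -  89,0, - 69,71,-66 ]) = [ - 89, - 69, - 66, 0, 17, 51, 71]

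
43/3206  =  43/3206 = 0.01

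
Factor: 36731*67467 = 2478130377 = 3^1 * 23^1 * 43^1 * 523^1*1597^1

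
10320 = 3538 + 6782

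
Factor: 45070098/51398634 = 7511683/8566439=7^ ( - 1) * 1373^1*5471^1*1223777^( - 1)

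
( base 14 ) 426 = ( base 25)17I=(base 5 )11233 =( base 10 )818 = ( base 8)1462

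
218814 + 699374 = 918188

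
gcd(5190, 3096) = 6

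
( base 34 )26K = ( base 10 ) 2536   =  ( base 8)4750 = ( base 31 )2JP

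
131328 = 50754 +80574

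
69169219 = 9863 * 7013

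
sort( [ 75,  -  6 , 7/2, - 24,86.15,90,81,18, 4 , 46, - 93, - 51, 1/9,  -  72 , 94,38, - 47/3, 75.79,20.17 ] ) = [ - 93,- 72, - 51, - 24,-47/3, - 6,1/9,7/2,4,18,20.17,38,46,75,75.79,81, 86.15 , 90  ,  94] 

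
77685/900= 5179/60 = 86.32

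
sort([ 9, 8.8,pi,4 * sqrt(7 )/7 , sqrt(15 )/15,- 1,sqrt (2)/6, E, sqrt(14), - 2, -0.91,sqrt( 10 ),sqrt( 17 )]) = [  -  2, - 1, - 0.91,sqrt(2) /6,sqrt(15)/15,4*sqrt(7 )/7, E,pi,sqrt(10),sqrt (14 ),sqrt ( 17),  8.8, 9]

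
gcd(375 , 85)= 5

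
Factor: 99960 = 2^3 * 3^1*5^1*7^2*17^1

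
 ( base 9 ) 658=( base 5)4124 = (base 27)jq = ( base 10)539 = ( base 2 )1000011011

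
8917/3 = 2972 + 1/3 = 2972.33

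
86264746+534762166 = 621026912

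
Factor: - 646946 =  - 2^1*323473^1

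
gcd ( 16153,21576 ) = 29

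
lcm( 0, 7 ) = 0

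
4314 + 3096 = 7410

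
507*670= 339690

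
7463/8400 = 7463/8400= 0.89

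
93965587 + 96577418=190543005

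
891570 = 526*1695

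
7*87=609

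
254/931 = 254/931  =  0.27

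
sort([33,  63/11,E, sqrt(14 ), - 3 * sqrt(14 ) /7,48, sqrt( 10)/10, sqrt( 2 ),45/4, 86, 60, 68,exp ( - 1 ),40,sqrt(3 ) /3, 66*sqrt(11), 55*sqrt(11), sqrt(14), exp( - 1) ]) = [ - 3*sqrt( 14)/7  ,  sqrt(10)/10, exp ( - 1 ), exp( - 1),sqrt( 3 ) /3, sqrt ( 2 ), E, sqrt(14) , sqrt ( 14 ),63/11, 45/4, 33,40,48 , 60, 68, 86,  55 * sqrt( 11 ), 66 *sqrt(11)]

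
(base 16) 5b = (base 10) 91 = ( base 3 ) 10101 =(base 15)61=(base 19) 4F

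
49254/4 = 24627/2 = 12313.50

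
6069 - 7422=-1353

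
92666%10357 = 9810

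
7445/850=1489/170 = 8.76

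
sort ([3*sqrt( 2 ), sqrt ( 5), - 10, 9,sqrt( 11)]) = [-10, sqrt ( 5 ),sqrt (11) , 3*sqrt(2 ), 9]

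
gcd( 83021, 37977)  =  1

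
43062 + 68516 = 111578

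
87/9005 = 87/9005 = 0.01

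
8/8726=4/4363 = 0.00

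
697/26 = 697/26  =  26.81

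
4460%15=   5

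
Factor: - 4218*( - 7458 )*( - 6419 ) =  - 201927900636  =  - 2^2*3^2*7^2*11^1 * 19^1*37^1*113^1 * 131^1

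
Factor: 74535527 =11^1*1013^1*6689^1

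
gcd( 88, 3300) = 44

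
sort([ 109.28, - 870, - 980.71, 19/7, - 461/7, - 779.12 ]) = [ - 980.71, - 870,-779.12, -461/7, 19/7, 109.28]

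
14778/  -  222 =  - 2463/37 = - 66.57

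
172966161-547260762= - 374294601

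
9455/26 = 363+ 17/26 = 363.65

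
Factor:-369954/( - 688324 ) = 459/854 = 2^( - 1) * 3^3*7^( - 1)*17^1*61^(-1)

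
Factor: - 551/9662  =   - 2^( - 1)*19^1*29^1*4831^ ( - 1) 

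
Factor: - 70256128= - 2^9*137219^1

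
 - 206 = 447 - 653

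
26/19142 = 13/9571 =0.00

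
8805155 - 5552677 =3252478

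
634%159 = 157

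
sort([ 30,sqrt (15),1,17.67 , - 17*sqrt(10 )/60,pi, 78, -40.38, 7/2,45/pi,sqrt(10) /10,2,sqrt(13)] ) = [ - 40.38,-17*sqrt(10)/60,sqrt( 10) /10,1,2,pi , 7/2,sqrt(13), sqrt ( 15), 45/pi, 17.67,  30,78]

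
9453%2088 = 1101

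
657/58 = 657/58 = 11.33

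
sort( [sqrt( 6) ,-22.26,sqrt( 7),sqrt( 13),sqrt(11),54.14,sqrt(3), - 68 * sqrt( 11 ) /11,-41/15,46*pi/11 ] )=[ -22.26, - 68 * sqrt(11) /11, - 41/15,sqrt(3), sqrt( 6),sqrt(7),sqrt( 11),sqrt( 13) , 46*pi/11,  54.14 ] 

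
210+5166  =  5376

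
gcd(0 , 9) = 9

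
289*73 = 21097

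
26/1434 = 13/717=0.02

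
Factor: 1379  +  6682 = 8061 = 3^1*2687^1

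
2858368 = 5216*548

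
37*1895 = 70115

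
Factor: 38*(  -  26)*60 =-59280 = -2^4*3^1*5^1 * 13^1*19^1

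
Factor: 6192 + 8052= 2^2 *3^1*1187^1= 14244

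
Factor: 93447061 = 1619^1*57719^1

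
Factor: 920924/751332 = 3^ ( - 1 )*127^ ( - 1)*467^1=467/381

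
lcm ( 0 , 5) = 0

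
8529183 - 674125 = 7855058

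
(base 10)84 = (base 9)103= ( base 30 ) 2O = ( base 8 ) 124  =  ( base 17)4G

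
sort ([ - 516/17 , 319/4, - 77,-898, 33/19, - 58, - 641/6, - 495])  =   [ - 898,  -  495, - 641/6, - 77, - 58, - 516/17,33/19,319/4]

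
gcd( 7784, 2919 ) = 973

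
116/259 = 116/259 = 0.45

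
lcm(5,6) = 30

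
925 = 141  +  784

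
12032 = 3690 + 8342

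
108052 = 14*7718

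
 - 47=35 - 82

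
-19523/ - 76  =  19523/76 = 256.88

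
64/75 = 64/75 = 0.85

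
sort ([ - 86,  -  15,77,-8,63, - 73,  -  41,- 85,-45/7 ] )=[- 86, - 85, - 73, - 41,-15,  -  8, - 45/7, 63, 77]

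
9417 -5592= 3825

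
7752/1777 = 7752/1777 = 4.36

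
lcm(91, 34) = 3094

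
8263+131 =8394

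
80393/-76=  - 1058+ 15/76= -1057.80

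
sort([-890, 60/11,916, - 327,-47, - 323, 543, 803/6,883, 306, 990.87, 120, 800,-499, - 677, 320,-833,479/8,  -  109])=[ - 890, - 833,  -  677  ,  -  499,-327, - 323 , - 109,  -  47,60/11, 479/8,120 , 803/6, 306, 320, 543,800, 883, 916, 990.87 ]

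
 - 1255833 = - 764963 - 490870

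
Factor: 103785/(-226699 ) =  - 255/557=- 3^1*5^1*17^1*557^(-1 ) 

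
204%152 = 52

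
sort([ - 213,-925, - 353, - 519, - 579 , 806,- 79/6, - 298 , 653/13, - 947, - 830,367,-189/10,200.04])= [-947, - 925, - 830, - 579 ,-519, -353,-298, - 213,  -  189/10,  -  79/6, 653/13, 200.04,367,806]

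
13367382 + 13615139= 26982521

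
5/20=1/4= 0.25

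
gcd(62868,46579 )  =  13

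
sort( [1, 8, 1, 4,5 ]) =[1,1,4,5, 8]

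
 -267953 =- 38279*7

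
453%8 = 5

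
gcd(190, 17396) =2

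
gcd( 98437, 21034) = 1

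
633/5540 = 633/5540 = 0.11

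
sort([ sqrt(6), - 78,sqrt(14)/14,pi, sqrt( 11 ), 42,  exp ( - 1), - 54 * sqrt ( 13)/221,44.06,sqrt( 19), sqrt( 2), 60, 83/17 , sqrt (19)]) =[ - 78, - 54*sqrt( 13 ) /221,sqrt(14) /14, exp( - 1 ),sqrt(2 ), sqrt(6 ),pi, sqrt(11 ),sqrt(19 ),sqrt(19),83/17, 42,44.06,60 ] 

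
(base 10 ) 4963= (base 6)34551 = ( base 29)5Q4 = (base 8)11543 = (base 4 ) 1031203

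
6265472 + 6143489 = 12408961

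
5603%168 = 59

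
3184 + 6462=9646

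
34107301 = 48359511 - 14252210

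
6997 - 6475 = 522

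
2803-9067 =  - 6264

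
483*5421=2618343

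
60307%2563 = 1358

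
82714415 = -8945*( - 9247)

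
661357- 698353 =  - 36996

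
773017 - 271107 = 501910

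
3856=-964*( - 4) 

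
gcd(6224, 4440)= 8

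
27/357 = 9/119 = 0.08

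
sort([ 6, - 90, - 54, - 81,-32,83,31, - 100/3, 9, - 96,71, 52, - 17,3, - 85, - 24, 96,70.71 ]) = [ - 96, - 90,- 85, - 81, - 54, - 100/3, - 32, - 24, - 17,3, 6,9 , 31,52, 70.71,71,83, 96 ]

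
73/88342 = 73/88342 = 0.00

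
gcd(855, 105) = 15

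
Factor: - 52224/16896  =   -34/11= - 2^1 * 11^(- 1 )*17^1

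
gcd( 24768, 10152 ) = 72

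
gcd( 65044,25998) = 14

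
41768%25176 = 16592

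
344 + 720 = 1064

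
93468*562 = 52529016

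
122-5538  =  -5416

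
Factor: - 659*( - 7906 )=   2^1*59^1*67^1*659^1=5210054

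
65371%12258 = 4081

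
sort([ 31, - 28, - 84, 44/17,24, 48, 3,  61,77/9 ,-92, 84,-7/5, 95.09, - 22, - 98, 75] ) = [- 98, - 92, - 84,-28, - 22,-7/5, 44/17, 3, 77/9,  24, 31,48, 61, 75, 84,95.09] 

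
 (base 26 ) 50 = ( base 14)94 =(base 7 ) 244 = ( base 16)82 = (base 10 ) 130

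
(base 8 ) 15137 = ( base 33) 66j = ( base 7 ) 25453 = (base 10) 6751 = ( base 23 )chc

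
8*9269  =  74152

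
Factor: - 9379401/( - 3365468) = 2^( - 2 )*3^1* 139^(-1)*149^1*6053^( -1)*20983^1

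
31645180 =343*92260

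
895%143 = 37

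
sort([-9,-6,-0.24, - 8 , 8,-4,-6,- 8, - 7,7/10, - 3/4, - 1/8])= [ - 9, - 8 , - 8, - 7, - 6, - 6,-4,  -  3/4,-0.24, - 1/8,7/10,  8] 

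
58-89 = -31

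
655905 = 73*8985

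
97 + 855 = 952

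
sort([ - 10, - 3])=[-10, - 3]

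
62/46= 31/23  =  1.35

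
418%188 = 42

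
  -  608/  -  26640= 38/1665 = 0.02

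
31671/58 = 546 + 3/58 = 546.05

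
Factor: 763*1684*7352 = 2^5*7^1*109^1*421^1*919^1 = 9446525984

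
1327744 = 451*2944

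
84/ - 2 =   -  42  +  0/1 = - 42.00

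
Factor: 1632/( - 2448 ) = -2^1 * 3^(-1) = -2/3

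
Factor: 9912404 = 2^2*2478101^1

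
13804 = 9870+3934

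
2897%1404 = 89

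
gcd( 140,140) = 140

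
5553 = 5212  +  341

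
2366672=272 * 8701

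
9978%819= 150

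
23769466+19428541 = 43198007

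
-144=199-343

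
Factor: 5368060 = 2^2 * 5^1*268403^1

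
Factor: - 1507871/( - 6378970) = 2^( - 1 )*5^(- 1 )*13^( - 1)*31^1*127^1 * 383^1*49069^( - 1 ) 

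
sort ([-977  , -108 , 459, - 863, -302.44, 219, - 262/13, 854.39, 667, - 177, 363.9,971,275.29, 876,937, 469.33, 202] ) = [ -977,-863,  -  302.44, - 177, - 108,  -  262/13,202, 219,275.29, 363.9,459, 469.33,667,854.39 , 876,  937, 971]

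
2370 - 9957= - 7587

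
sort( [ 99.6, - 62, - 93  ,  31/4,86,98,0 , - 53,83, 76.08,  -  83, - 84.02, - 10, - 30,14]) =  [ - 93, - 84.02,-83,-62, - 53,  -  30, - 10, 0, 31/4, 14, 76.08, 83,86, 98, 99.6]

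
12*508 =6096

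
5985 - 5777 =208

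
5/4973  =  5/4973 = 0.00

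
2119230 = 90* 23547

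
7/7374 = 7/7374 = 0.00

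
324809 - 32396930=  - 32072121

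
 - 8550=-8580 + 30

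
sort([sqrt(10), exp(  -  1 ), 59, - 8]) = [ - 8 , exp( - 1), sqrt( 10 ), 59 ] 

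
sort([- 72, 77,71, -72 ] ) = [-72 ,-72,71 , 77]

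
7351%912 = 55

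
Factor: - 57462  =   -2^1*3^1*61^1 * 157^1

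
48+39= 87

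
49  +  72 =121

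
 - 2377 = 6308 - 8685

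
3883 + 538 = 4421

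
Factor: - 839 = - 839^1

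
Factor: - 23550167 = -37^1* 523^1*1217^1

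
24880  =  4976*5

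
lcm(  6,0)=0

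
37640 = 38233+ - 593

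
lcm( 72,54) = 216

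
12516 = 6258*2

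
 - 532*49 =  - 26068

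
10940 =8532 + 2408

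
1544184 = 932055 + 612129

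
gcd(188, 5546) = 94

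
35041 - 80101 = - 45060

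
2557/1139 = 2557/1139=2.24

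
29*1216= 35264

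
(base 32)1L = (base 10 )53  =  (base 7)104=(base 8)65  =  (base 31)1M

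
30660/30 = 1022 = 1022.00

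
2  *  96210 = 192420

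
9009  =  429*21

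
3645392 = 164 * 22228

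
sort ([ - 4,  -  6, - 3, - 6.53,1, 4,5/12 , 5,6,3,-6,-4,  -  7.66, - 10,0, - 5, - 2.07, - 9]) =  [ - 10, - 9,-7.66,-6.53, - 6, - 6, - 5, - 4, -4, - 3, - 2.07,0, 5/12, 1,3,4, 5, 6] 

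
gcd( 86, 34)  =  2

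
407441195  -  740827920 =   -  333386725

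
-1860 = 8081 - 9941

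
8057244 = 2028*3973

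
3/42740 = 3/42740 = 0.00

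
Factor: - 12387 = - 3^1*4129^1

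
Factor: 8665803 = 3^2*962867^1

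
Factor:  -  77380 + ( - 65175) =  - 5^1 * 7^1  *  4073^1=- 142555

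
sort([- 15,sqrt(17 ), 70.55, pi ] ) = [ - 15, pi , sqrt( 17), 70.55]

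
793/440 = 1 + 353/440 = 1.80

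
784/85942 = 392/42971 = 0.01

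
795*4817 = 3829515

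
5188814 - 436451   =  4752363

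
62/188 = 31/94 = 0.33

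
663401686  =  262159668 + 401242018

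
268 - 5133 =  - 4865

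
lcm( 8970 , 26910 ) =26910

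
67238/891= 75+413/891 = 75.46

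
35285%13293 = 8699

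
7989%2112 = 1653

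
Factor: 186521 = 383^1*487^1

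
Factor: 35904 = 2^6 *3^1* 11^1*17^1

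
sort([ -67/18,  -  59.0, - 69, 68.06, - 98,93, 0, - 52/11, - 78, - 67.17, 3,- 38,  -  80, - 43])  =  [ - 98,  -  80, - 78,  -  69, - 67.17, - 59.0,-43, - 38, - 52/11, - 67/18,0, 3, 68.06,93 ]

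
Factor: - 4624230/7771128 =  - 770705/1295188 = - 2^( - 2 )*5^1*13^1*71^1*167^1*323797^ ( - 1 )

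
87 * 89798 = 7812426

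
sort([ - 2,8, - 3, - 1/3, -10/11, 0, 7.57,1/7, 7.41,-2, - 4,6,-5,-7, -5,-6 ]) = [-7,- 6, - 5, - 5 , - 4,-3, - 2,-2,-10/11,-1/3 , 0,1/7,6, 7.41,7.57,8 ]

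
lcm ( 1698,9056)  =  27168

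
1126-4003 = - 2877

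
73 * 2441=178193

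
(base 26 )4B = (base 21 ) 5A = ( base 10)115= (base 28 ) 43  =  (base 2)1110011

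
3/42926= 3/42926 = 0.00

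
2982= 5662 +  - 2680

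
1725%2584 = 1725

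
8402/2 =4201 = 4201.00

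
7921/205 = 7921/205  =  38.64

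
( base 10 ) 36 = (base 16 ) 24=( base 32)14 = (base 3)1100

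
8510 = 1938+6572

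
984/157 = 6 + 42/157= 6.27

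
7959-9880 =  - 1921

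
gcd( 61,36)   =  1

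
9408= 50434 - 41026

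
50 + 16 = 66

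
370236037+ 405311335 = 775547372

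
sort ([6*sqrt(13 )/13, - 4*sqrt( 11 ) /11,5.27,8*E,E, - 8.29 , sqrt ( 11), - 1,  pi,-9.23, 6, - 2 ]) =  [ - 9.23, -8.29, - 2, - 4 * sqrt(11)/11, - 1,6*sqrt(13 )/13, E,pi,  sqrt( 11 ),5.27,6, 8*E ] 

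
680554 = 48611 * 14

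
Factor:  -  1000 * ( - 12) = 12000=2^5*3^1*5^3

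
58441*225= 13149225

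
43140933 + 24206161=67347094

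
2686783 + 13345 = 2700128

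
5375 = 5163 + 212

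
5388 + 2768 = 8156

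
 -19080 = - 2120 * 9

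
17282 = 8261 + 9021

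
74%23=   5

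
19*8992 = 170848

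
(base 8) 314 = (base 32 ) 6C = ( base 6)540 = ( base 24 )8c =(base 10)204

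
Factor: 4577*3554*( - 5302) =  - 2^2*11^1*23^1*199^1*241^1 * 1777^1 =- 86245820716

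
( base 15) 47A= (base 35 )T0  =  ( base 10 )1015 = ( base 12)707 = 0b1111110111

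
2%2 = 0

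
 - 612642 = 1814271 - 2426913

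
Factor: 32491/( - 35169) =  - 3^(-1) *19^ ( - 1) * 617^( - 1 )*32491^1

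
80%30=20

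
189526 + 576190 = 765716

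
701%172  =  13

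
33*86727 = 2861991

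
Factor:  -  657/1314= - 2^( - 1) = -  1/2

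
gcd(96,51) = 3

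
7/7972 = 7/7972 = 0.00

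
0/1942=0= 0.00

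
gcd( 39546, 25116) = 78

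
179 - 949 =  - 770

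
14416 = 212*68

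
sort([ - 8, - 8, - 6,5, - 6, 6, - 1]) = [ -8, - 8, - 6, - 6, - 1, 5, 6]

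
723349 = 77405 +645944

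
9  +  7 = 16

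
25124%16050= 9074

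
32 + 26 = 58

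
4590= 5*918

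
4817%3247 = 1570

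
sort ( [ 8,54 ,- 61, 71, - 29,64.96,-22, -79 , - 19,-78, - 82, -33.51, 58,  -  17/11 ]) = [ - 82, - 79, - 78, - 61,  -  33.51, - 29,-22 , - 19,-17/11,8 , 54,  58, 64.96, 71] 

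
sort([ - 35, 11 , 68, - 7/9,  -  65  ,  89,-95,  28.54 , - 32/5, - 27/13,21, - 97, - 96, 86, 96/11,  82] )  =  [ -97,  -  96, - 95, - 65,  -  35, - 32/5, - 27/13, - 7/9 , 96/11,11 , 21,28.54, 68,82 , 86, 89 ] 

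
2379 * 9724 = 23133396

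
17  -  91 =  - 74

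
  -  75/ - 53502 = 25/17834 = 0.00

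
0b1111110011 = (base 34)tp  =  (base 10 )1011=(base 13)5ca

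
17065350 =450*37923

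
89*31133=2770837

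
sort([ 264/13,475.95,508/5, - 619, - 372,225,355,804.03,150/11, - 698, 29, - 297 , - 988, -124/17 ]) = [ - 988,-698, - 619, - 372, - 297,  -  124/17,150/11,264/13, 29,508/5,225,355,  475.95 , 804.03]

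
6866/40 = 171 + 13/20 = 171.65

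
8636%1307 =794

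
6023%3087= 2936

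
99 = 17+82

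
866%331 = 204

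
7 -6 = 1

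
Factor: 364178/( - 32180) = - 182089/16090 = - 2^( - 1) * 5^(-1)*1609^ ( - 1) * 182089^1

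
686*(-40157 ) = - 27547702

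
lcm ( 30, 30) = 30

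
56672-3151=53521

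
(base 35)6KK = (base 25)CMK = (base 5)224240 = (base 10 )8070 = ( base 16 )1F86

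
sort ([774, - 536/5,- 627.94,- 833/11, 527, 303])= [ - 627.94, - 536/5 , - 833/11 , 303,527,  774]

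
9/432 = 1/48 = 0.02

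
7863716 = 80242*98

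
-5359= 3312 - 8671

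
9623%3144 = 191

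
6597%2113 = 258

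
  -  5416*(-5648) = 30589568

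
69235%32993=3249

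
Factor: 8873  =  19^1 * 467^1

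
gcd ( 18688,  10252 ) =4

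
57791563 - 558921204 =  - 501129641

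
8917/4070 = 2 + 21/110= 2.19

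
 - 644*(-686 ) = 441784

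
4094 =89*46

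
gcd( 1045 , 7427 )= 1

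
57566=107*538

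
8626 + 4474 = 13100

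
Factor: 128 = 2^7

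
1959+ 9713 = 11672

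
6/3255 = 2/1085 = 0.00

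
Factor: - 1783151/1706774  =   - 2^ (  -  1)*31^1 * 97^1*593^1 * 853387^( - 1)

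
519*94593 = 49093767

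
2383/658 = 2383/658  =  3.62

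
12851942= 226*56867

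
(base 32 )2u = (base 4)1132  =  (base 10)94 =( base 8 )136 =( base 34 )2q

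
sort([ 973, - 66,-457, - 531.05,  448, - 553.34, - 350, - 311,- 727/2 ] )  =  [ - 553.34, - 531.05,-457,-727/2,-350,  -  311, - 66,  448, 973]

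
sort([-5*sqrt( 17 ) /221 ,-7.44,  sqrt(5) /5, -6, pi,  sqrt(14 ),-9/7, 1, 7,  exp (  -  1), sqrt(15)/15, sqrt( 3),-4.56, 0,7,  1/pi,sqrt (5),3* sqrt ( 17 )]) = [ - 7.44, - 6, - 4.56 , - 9/7, - 5 * sqrt (17 )/221,  0 , sqrt(15)/15,  1/pi,  exp (-1), sqrt ( 5)/5,1,sqrt(3), sqrt(5 ), pi,sqrt( 14),  7, 7,3*sqrt( 17)]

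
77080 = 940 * 82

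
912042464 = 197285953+714756511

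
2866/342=8+65/171 = 8.38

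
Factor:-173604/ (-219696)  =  629/796 =2^( - 2)*17^1*37^1*199^(-1 ) 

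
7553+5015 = 12568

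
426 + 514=940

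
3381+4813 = 8194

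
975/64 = 975/64   =  15.23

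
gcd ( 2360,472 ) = 472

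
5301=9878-4577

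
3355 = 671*5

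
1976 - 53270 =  - 51294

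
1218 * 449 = 546882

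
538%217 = 104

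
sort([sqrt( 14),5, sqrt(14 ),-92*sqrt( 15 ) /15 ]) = [-92*sqrt(15) /15 , sqrt( 14), sqrt( 14),5]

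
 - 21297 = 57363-78660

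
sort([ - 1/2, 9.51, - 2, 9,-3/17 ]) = [ - 2, - 1/2, - 3/17 , 9,9.51]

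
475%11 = 2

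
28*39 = 1092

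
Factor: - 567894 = -2^1*3^1*94649^1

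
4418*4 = 17672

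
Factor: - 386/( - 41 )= 2^1 * 41^( - 1)*193^1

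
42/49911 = 14/16637 = 0.00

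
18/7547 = 18/7547  =  0.00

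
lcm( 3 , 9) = 9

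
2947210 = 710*4151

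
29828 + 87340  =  117168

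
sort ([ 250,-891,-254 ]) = [-891 , - 254, 250 ]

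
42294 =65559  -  23265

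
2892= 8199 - 5307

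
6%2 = 0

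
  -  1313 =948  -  2261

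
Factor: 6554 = 2^1*29^1 * 113^1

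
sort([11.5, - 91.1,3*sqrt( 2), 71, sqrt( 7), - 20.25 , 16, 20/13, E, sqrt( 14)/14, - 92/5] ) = [ - 91.1, - 20.25,-92/5, sqrt (14) /14,20/13, sqrt( 7 ), E, 3*sqrt(2), 11.5,16, 71] 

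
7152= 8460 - 1308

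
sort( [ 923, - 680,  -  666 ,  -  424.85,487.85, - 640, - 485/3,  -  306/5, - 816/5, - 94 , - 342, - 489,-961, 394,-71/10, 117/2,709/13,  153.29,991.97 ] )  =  [ - 961, - 680, - 666,- 640,- 489,-424.85, - 342 ,-816/5  , - 485/3,- 94, - 306/5, -71/10,709/13, 117/2, 153.29, 394 , 487.85, 923,991.97]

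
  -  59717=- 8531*7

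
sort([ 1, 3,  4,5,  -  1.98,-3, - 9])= [ - 9, - 3, - 1.98,1,3,4,5]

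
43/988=43/988 =0.04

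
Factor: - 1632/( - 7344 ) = 2/9=2^1*3^( - 2)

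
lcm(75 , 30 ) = 150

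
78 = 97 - 19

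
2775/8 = 2775/8 = 346.88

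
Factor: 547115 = 5^1*109423^1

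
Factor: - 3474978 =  - 2^1*3^1 *13^2*23^1 * 149^1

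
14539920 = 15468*940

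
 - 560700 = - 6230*90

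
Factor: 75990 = 2^1*3^1 * 5^1*17^1*149^1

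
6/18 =1/3=0.33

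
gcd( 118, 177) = 59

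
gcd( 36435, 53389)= 7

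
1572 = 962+610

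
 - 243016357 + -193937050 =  - 436953407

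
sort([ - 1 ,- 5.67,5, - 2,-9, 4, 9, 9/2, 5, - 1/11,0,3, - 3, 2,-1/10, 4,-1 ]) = [ - 9,  -  5.67,-3, - 2, - 1,-1,-1/10, - 1/11 , 0,2,3, 4, 4,9/2, 5, 5,  9]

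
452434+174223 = 626657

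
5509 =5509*1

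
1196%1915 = 1196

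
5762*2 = 11524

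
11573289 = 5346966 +6226323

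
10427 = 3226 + 7201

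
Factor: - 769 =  - 769^1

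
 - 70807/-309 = 70807/309 = 229.15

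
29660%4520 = 2540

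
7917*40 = 316680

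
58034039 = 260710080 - 202676041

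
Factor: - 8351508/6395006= - 4175754/3197503 = -  2^1*3^1 * 11^1 * 37^ (  -  1) * 89^( - 1)*151^1 * 419^1*971^( - 1) 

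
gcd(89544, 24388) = 364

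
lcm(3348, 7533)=30132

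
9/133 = 9/133 = 0.07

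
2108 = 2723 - 615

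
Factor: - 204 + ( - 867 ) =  - 3^2 * 7^1*17^1 = - 1071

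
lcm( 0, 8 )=0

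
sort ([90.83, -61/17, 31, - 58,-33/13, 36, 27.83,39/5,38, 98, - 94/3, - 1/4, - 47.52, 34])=[- 58,- 47.52, - 94/3, - 61/17, - 33/13, - 1/4,39/5, 27.83, 31, 34, 36 , 38, 90.83, 98 ] 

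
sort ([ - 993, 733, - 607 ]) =[ - 993, - 607, 733]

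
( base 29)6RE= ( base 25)98i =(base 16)16D3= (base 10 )5843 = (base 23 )B11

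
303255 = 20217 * 15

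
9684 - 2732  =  6952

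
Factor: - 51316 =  - 2^2*12829^1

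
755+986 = 1741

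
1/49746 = 1/49746 = 0.00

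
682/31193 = 682/31193 = 0.02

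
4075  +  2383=6458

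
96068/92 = 24017/23  =  1044.22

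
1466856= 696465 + 770391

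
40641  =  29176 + 11465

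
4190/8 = 2095/4= 523.75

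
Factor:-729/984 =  - 2^(-3)*3^5 * 41^( - 1 )=- 243/328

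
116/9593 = 116/9593= 0.01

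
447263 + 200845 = 648108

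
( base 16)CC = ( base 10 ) 204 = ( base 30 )6O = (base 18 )b6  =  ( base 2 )11001100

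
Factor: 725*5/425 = 5^1 * 17^(- 1)*29^1  =  145/17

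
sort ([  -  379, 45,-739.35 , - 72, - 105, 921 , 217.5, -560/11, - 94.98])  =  [ - 739.35,-379,-105,- 94.98, - 72, - 560/11 , 45, 217.5,921]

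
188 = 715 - 527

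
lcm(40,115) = 920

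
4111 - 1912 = 2199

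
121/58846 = 121/58846=   0.00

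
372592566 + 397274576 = 769867142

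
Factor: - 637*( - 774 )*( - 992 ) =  - 489093696 = -2^6*3^2*7^2*13^1*31^1*43^1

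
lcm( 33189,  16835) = 1161615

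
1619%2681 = 1619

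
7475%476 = 335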